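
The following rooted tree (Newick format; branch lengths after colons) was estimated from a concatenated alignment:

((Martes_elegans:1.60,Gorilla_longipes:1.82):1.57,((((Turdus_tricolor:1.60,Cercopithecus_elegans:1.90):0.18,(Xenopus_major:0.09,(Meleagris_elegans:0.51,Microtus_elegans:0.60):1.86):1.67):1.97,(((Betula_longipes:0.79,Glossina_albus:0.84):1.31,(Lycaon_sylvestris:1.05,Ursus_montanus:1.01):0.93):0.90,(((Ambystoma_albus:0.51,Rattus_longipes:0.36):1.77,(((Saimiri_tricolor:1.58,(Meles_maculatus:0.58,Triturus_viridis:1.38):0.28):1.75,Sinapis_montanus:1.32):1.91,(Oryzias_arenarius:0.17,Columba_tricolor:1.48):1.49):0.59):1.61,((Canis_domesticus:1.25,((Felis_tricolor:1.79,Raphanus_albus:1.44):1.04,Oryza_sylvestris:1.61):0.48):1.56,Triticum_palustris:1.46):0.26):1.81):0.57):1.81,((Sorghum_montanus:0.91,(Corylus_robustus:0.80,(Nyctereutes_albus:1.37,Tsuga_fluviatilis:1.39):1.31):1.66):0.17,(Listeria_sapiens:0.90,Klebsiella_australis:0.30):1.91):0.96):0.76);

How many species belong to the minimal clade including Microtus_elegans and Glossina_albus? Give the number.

22

The MRCA of Microtus_elegans and Glossina_albus is the node subtending (((Turdus_tricolor,Cercopithecus_elegans),(Xenopus_major,(Meleagris_elegans,Microtus_elegans))),(((Betula_longipes,Glossina_albus),(Lycaon_sylvestris,Ursus_montanus)),(((Ambystoma_albus,Rattus_longipes),(((Saimiri_tricolor,(Meles_maculatus,Triturus_viridis)),Sinapis_montanus),(Oryzias_arenarius,Columba_tricolor))),((Canis_domesticus,((Felis_tricolor,Raphanus_albus),Oryza_sylvestris)),Triticum_palustris)))).
That clade contains 22 terminal taxa: Ambystoma_albus, Betula_longipes, Canis_domesticus, Cercopithecus_elegans, Columba_tricolor, Felis_tricolor, Glossina_albus, Lycaon_sylvestris, Meleagris_elegans, Meles_maculatus, Microtus_elegans, Oryza_sylvestris, Oryzias_arenarius, Raphanus_albus, Rattus_longipes, Saimiri_tricolor, Sinapis_montanus, Triticum_palustris, Triturus_viridis, Turdus_tricolor, Ursus_montanus, Xenopus_major.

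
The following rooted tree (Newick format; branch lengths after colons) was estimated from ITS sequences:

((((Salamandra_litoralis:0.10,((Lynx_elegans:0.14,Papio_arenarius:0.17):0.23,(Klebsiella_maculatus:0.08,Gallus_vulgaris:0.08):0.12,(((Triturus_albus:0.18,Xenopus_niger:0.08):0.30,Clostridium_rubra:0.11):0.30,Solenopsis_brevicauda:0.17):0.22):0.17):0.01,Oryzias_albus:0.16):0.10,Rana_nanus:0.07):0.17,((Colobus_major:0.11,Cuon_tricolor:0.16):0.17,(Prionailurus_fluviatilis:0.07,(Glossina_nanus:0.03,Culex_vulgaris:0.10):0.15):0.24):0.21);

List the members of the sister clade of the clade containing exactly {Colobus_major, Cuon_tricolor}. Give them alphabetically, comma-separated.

Culex_vulgaris, Glossina_nanus, Prionailurus_fluviatilis

The clade containing exactly {Colobus_major, Cuon_tricolor} attaches to the tree at the node subtending ((Colobus_major,Cuon_tricolor),(Prionailurus_fluviatilis,(Glossina_nanus,Culex_vulgaris))).
The other lineage descending from that same node — the sister group — is (Prionailurus_fluviatilis,(Glossina_nanus,Culex_vulgaris)); its 3 tips in alphabetical order are the answer.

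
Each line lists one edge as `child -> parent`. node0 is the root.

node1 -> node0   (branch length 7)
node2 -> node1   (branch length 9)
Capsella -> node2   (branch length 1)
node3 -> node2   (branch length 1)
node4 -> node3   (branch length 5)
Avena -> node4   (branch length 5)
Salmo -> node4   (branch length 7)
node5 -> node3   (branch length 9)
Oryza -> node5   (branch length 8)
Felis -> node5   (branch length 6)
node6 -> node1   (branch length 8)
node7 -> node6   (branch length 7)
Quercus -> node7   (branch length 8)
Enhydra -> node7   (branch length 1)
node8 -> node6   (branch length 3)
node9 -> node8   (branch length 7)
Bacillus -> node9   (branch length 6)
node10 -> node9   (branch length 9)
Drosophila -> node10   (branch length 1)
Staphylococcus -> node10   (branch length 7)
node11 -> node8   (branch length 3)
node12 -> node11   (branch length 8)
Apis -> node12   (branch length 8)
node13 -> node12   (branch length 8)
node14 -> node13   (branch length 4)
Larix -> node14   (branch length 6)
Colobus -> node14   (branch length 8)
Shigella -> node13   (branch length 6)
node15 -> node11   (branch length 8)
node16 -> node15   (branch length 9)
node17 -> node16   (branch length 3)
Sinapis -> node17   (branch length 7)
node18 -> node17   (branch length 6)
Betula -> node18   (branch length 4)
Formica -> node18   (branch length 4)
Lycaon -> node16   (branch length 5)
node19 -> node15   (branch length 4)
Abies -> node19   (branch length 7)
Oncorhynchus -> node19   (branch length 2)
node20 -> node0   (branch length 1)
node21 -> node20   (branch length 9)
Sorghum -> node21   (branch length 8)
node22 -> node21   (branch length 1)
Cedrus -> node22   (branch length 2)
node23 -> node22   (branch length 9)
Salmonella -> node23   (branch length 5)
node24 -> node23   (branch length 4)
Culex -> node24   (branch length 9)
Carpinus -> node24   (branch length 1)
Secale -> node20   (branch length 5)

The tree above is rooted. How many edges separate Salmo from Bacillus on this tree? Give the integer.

8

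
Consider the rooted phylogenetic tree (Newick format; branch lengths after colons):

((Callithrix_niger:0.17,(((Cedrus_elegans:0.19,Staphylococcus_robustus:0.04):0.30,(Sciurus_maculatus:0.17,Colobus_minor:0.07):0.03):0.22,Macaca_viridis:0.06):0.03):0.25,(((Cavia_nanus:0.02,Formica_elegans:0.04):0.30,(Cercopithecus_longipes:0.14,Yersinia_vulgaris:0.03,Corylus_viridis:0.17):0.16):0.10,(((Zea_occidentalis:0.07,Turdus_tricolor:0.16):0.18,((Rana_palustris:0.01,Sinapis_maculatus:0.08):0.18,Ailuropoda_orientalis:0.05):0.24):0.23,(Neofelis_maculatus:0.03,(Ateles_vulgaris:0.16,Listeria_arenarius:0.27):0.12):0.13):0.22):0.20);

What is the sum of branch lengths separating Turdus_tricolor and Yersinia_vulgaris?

1.08

The path runs Turdus_tricolor → … → MRCA → … → Yersinia_vulgaris; the MRCA is the node subtending (((Cavia_nanus,Formica_elegans),(Cercopithecus_longipes,Yersinia_vulgaris,Corylus_viridis)),(((Zea_occidentalis,Turdus_tricolor),((Rana_palustris,Sinapis_maculatus),Ailuropoda_orientalis)),(Neofelis_maculatus,(Ateles_vulgaris,Listeria_arenarius)))).
Branch lengths along that path: 0.16 + 0.18 + 0.23 + 0.22 + 0.10 + 0.16 + 0.03 = 1.08.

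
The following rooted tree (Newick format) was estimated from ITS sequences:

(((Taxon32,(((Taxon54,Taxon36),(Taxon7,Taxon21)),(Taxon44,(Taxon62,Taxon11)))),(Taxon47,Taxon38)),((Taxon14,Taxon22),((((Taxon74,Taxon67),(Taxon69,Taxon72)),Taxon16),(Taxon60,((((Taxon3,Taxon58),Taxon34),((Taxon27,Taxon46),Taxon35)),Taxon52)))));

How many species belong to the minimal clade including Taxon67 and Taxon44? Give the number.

25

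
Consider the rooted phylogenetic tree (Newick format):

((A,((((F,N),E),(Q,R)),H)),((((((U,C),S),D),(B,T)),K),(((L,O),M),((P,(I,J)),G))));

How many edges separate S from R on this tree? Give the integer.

The MRCA of S and R is the root of the tree.
From S up to that node: 6 branches. From R up to the same node: 5 branches. Total: 6 + 5 = 11.

11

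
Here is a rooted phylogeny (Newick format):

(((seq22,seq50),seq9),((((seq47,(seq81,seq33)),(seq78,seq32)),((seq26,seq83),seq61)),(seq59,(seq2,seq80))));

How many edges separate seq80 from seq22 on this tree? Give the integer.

The MRCA of seq80 and seq22 is the root of the tree.
From seq80 up to that node: 4 branches. From seq22 up to the same node: 3 branches. Total: 4 + 3 = 7.

7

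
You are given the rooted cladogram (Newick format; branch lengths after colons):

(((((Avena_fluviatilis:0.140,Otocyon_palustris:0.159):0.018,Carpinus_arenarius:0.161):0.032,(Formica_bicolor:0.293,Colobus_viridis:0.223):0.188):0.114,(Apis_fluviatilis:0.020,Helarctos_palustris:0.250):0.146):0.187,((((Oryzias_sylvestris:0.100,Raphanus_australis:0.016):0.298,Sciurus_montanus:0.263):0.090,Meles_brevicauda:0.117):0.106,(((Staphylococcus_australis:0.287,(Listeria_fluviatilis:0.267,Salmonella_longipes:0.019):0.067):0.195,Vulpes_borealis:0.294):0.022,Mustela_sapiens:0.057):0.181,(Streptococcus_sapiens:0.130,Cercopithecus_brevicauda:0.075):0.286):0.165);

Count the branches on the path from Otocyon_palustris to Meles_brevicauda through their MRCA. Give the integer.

The MRCA of Otocyon_palustris and Meles_brevicauda is the root of the tree.
From Otocyon_palustris up to that node: 5 branches. From Meles_brevicauda up to the same node: 3 branches. Total: 5 + 3 = 8.

8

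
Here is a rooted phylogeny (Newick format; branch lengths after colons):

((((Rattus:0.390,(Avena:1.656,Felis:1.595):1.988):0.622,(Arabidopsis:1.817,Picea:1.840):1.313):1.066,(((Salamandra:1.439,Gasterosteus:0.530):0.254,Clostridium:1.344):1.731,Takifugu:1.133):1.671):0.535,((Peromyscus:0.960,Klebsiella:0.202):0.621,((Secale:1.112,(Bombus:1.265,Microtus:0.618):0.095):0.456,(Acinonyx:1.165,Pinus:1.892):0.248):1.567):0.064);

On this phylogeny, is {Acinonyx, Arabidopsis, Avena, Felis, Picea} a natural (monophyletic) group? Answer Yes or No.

The MRCA of the listed taxa is the root, so the smallest clade containing them is the whole tree.
That clade also contains Bombus, Clostridium, Gasterosteus, Klebsiella, Microtus, Peromyscus, Pinus, Rattus, Salamandra, Secale, Takifugu, which are not in the proposed group, so the group is not monophyletic.

No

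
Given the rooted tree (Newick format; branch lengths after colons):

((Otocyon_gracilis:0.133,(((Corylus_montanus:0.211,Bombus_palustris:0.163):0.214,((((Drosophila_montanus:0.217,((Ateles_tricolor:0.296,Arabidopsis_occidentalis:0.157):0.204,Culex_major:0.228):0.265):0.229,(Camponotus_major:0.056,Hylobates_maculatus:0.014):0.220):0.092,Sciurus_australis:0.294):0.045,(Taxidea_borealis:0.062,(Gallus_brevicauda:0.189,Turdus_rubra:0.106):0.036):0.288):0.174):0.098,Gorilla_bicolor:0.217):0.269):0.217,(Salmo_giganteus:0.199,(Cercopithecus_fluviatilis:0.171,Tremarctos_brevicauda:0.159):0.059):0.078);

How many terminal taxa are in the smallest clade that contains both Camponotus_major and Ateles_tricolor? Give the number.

The MRCA of Camponotus_major and Ateles_tricolor is the node subtending ((Drosophila_montanus,((Ateles_tricolor,Arabidopsis_occidentalis),Culex_major)),(Camponotus_major,Hylobates_maculatus)).
That clade contains 6 terminal taxa: Arabidopsis_occidentalis, Ateles_tricolor, Camponotus_major, Culex_major, Drosophila_montanus, Hylobates_maculatus.

6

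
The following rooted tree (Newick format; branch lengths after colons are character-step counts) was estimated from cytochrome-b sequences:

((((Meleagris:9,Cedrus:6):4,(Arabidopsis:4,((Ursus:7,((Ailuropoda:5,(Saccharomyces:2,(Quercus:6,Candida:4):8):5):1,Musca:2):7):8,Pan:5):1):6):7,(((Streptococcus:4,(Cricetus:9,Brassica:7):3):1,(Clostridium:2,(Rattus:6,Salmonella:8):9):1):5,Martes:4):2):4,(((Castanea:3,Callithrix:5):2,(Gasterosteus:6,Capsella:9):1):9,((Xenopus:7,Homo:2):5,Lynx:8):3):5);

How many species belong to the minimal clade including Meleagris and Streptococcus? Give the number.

The MRCA of Meleagris and Streptococcus is the node subtending (((Meleagris,Cedrus),(Arabidopsis,((Ursus,((Ailuropoda,(Saccharomyces,(Quercus,Candida))),Musca)),Pan))),(((Streptococcus,(Cricetus,Brassica)),(Clostridium,(Rattus,Salmonella))),Martes)).
That clade contains 17 terminal taxa: Ailuropoda, Arabidopsis, Brassica, Candida, Cedrus, Clostridium, Cricetus, Martes, Meleagris, Musca, Pan, Quercus, Rattus, Saccharomyces, Salmonella, Streptococcus, Ursus.

17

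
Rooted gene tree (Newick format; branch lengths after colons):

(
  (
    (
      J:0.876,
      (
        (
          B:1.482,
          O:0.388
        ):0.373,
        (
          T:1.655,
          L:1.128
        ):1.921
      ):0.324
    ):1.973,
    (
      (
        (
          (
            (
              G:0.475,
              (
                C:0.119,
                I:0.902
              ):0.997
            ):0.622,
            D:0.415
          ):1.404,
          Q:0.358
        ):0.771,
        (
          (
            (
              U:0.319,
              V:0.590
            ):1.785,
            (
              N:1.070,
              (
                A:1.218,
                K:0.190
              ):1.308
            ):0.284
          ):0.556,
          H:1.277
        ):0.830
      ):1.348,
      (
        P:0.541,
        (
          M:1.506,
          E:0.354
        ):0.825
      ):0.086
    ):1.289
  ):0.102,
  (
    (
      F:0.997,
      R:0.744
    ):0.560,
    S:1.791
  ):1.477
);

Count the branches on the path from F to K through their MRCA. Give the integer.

The MRCA of F and K is the root of the tree.
From F up to that node: 3 branches. From K up to the same node: 8 branches. Total: 3 + 8 = 11.

11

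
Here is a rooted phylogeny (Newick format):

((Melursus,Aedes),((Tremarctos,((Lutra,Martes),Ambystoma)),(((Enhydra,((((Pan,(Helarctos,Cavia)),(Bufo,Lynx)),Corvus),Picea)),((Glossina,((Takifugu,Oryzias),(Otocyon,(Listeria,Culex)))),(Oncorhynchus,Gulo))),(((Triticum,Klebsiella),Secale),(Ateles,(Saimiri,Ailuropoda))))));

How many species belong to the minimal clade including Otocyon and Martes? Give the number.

The MRCA of Otocyon and Martes is the node subtending ((Tremarctos,((Lutra,Martes),Ambystoma)),(((Enhydra,((((Pan,(Helarctos,Cavia)),(Bufo,Lynx)),Corvus),Picea)),((Glossina,((Takifugu,Oryzias),(Otocyon,(Listeria,Culex)))),(Oncorhynchus,Gulo))),(((Triticum,Klebsiella),Secale),(Ateles,(Saimiri,Ailuropoda))))).
That clade contains 26 terminal taxa: Ailuropoda, Ambystoma, Ateles, Bufo, Cavia, Corvus, Culex, Enhydra, Glossina, Gulo, Helarctos, Klebsiella, Listeria, Lutra, Lynx, Martes, Oncorhynchus, Oryzias, Otocyon, Pan, Picea, Saimiri, Secale, Takifugu, Tremarctos, Triticum.

26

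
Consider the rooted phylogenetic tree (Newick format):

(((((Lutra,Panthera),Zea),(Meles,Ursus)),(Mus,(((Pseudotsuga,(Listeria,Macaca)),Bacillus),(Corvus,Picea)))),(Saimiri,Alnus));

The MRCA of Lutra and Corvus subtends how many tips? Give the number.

The MRCA of Lutra and Corvus is the node subtending ((((Lutra,Panthera),Zea),(Meles,Ursus)),(Mus,(((Pseudotsuga,(Listeria,Macaca)),Bacillus),(Corvus,Picea)))).
That clade contains 12 terminal taxa: Bacillus, Corvus, Listeria, Lutra, Macaca, Meles, Mus, Panthera, Picea, Pseudotsuga, Ursus, Zea.

12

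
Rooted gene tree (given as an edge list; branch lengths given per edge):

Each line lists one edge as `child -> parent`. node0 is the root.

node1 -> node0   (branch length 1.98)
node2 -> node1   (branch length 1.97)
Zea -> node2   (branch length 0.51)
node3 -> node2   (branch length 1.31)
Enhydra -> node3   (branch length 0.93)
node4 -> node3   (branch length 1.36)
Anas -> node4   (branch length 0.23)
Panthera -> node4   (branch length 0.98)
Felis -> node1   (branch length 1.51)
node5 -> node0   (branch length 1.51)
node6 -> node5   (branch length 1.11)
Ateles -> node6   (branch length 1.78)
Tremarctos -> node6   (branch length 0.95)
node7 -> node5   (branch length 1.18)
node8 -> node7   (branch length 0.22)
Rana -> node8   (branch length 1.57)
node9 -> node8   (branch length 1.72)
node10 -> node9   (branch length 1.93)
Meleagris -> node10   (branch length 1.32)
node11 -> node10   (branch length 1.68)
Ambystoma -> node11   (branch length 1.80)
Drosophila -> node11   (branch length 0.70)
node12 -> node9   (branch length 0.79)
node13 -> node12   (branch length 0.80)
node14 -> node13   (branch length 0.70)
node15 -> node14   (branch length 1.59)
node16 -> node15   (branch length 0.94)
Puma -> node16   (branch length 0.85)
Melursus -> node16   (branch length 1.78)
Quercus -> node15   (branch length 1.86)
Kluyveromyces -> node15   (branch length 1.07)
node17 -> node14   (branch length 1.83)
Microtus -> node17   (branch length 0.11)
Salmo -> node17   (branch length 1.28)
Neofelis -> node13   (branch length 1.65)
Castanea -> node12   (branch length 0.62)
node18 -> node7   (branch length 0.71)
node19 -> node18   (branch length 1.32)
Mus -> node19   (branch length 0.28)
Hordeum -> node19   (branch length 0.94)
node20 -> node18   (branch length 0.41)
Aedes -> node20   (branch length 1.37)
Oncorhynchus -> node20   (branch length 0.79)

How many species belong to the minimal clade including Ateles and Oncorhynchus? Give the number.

The MRCA of Ateles and Oncorhynchus is the node subtending ((Ateles,Tremarctos),((Rana,((Meleagris,(Ambystoma,Drosophila)),(((((Puma,Melursus),Quercus,Kluyveromyces),(Microtus,Salmo)),Neofelis),Castanea))),((Mus,Hordeum),(Aedes,Oncorhynchus)))).
That clade contains 18 terminal taxa: Aedes, Ambystoma, Ateles, Castanea, Drosophila, Hordeum, Kluyveromyces, Meleagris, Melursus, Microtus, Mus, Neofelis, Oncorhynchus, Puma, Quercus, Rana, Salmo, Tremarctos.

18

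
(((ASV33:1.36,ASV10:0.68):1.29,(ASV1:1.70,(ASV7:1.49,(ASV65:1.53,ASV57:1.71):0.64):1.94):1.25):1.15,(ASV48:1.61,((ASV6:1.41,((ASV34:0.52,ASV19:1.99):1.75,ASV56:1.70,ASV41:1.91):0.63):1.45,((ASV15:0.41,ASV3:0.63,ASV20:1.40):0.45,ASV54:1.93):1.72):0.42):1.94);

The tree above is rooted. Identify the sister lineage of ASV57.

ASV57 attaches to the tree at the node subtending (ASV65,ASV57).
The other lineage descending from that same node — the sister group — is the single tip ASV65.

ASV65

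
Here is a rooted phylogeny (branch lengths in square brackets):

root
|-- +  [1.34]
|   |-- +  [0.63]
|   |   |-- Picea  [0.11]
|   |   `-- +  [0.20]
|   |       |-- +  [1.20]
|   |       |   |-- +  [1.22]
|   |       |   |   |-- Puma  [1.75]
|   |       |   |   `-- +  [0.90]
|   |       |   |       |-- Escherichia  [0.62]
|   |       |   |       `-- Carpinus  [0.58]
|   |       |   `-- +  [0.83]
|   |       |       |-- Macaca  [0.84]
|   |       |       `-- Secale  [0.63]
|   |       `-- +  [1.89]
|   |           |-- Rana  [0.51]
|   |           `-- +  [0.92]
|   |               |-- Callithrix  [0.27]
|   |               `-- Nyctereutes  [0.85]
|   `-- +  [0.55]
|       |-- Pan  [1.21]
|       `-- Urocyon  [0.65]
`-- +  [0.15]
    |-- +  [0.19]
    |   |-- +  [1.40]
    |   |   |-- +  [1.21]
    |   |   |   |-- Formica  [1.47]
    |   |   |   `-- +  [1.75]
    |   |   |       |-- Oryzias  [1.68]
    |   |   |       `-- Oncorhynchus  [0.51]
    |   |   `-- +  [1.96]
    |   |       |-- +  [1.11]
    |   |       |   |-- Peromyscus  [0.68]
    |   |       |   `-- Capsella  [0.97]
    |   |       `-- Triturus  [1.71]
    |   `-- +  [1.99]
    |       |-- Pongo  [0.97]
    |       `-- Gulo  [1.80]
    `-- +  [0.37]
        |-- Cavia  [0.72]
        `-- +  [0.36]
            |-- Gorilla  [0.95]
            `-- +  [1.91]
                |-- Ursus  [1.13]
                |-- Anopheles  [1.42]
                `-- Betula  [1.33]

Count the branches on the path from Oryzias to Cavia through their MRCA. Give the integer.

7

The MRCA of Oryzias and Cavia is the node subtending ((((Formica,(Oryzias,Oncorhynchus)),((Peromyscus,Capsella),Triturus)),(Pongo,Gulo)),(Cavia,(Gorilla,(Ursus,Anopheles,Betula)))).
From Oryzias up to that node: 5 branches. From Cavia up to the same node: 2 branches. Total: 5 + 2 = 7.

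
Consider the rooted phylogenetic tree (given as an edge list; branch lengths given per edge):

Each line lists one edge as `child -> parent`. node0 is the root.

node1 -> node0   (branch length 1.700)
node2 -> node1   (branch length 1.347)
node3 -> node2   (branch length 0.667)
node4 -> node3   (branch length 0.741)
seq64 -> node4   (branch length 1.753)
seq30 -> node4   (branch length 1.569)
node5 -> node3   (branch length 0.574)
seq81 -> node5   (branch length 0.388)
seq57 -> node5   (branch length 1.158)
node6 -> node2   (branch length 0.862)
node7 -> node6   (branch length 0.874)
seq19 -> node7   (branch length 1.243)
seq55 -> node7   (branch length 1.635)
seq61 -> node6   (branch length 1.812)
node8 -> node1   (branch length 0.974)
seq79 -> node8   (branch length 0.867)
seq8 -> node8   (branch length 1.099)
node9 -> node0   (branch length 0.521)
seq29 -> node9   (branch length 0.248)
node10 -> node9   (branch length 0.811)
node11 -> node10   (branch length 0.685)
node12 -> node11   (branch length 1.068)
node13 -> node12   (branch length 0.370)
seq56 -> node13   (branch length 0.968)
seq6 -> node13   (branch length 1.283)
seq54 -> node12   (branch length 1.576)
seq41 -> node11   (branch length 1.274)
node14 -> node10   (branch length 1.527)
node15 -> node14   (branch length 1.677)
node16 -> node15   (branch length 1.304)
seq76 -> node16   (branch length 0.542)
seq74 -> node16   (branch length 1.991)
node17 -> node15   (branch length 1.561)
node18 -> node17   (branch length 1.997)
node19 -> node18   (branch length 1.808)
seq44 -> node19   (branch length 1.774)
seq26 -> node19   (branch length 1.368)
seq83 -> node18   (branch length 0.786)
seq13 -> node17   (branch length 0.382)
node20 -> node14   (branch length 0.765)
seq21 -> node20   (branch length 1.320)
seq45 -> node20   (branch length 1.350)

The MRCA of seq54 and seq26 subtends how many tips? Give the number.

12

The MRCA of seq54 and seq26 is the node subtending ((((seq56,seq6),seq54),seq41),(((seq76,seq74),(((seq44,seq26),seq83),seq13)),(seq21,seq45))).
That clade contains 12 terminal taxa: seq13, seq21, seq26, seq41, seq44, seq45, seq54, seq56, seq6, seq74, seq76, seq83.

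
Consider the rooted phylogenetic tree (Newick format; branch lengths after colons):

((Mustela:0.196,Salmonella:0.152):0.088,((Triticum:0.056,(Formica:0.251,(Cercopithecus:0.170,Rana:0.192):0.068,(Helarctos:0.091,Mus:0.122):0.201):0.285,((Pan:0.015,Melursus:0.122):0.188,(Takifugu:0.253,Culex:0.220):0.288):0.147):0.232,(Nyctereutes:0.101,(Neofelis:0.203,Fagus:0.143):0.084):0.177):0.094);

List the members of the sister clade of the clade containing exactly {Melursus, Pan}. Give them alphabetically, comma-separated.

The clade containing exactly {Melursus, Pan} attaches to the tree at the node subtending ((Pan,Melursus),(Takifugu,Culex)).
The other lineage descending from that same node — the sister group — is (Takifugu,Culex); its 2 tips in alphabetical order are the answer.

Culex, Takifugu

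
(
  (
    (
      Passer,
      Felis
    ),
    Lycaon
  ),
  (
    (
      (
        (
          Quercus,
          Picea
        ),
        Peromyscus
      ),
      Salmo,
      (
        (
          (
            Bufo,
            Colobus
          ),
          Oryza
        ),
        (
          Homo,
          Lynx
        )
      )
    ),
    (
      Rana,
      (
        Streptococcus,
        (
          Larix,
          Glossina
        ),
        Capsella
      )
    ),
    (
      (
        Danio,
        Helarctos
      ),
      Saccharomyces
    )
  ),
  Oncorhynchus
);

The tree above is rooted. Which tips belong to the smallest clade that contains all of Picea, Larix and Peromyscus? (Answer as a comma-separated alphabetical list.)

Tracing Picea: it sits inside (Quercus,Picea).
Tracing Larix: it sits inside (Larix,Glossina).
Tracing Peromyscus: it sits inside ((Quercus,Picea),Peromyscus).
The smallest clade enclosing all 3 is ((((Quercus,Picea),Peromyscus),Salmo,(((Bufo,Colobus),Oryza),(Homo,Lynx))),(Rana,(Streptococcus,(Larix,Glossina),Capsella)),((Danio,Helarctos),Saccharomyces)); the answer is its 17 terminal taxa in alphabetical order.

Bufo, Capsella, Colobus, Danio, Glossina, Helarctos, Homo, Larix, Lynx, Oryza, Peromyscus, Picea, Quercus, Rana, Saccharomyces, Salmo, Streptococcus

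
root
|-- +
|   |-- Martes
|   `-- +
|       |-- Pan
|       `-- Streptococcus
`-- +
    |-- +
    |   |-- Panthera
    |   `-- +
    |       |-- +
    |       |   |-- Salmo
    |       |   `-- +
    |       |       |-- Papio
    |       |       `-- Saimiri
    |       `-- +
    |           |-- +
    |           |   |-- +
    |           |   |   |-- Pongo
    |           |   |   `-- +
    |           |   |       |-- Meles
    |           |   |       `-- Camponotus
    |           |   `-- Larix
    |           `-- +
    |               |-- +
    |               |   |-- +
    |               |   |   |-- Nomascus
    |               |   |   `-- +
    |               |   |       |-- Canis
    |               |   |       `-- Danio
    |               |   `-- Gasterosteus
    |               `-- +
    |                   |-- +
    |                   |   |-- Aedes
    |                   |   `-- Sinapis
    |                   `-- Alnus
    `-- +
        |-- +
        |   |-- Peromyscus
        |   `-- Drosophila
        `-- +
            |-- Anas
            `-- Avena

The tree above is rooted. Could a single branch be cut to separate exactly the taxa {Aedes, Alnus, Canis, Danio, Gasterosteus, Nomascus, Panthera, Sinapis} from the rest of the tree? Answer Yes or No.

No

The MRCA of the listed taxa subtends (Panthera,((Salmo,(Papio,Saimiri)),(((Pongo,(Meles,Camponotus)),Larix),(((Nomascus,(Canis,Danio)),Gasterosteus),((Aedes,Sinapis),Alnus))))).
That clade also contains Camponotus, Larix, Meles, Papio, Pongo, Saimiri, Salmo, which are not in the proposed group, so the group is not monophyletic.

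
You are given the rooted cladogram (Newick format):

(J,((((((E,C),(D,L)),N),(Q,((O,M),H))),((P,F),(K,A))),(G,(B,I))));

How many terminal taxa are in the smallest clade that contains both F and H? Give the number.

13

The MRCA of F and H is the node subtending (((((E,C),(D,L)),N),(Q,((O,M),H))),((P,F),(K,A))).
That clade contains 13 terminal taxa: A, C, D, E, F, H, K, L, M, N, O, P, Q.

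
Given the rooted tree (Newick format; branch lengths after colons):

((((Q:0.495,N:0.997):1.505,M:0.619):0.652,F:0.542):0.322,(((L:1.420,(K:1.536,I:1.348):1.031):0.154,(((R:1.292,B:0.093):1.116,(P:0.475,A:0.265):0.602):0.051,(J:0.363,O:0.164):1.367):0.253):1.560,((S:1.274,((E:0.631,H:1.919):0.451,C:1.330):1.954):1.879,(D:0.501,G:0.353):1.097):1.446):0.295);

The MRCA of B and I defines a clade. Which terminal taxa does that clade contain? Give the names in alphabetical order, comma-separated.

A, B, I, J, K, L, O, P, R

Tracing B: it sits inside (R,B).
Tracing I: it sits inside (K,I).
The smallest clade enclosing both is ((L,(K,I)),(((R,B),(P,A)),(J,O))); the answer is its 9 terminal taxa in alphabetical order.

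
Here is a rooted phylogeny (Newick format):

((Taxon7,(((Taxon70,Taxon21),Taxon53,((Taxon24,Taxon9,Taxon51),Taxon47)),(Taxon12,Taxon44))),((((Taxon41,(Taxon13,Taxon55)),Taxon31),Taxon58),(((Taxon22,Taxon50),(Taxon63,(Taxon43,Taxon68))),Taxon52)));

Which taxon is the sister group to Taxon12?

Taxon44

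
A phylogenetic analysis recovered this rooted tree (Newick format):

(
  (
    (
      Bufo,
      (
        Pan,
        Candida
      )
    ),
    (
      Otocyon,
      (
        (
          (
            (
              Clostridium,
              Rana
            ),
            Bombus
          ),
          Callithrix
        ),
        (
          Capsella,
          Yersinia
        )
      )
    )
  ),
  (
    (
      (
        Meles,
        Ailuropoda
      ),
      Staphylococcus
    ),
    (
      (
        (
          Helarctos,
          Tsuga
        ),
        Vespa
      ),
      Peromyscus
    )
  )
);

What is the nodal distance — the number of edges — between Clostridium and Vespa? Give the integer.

11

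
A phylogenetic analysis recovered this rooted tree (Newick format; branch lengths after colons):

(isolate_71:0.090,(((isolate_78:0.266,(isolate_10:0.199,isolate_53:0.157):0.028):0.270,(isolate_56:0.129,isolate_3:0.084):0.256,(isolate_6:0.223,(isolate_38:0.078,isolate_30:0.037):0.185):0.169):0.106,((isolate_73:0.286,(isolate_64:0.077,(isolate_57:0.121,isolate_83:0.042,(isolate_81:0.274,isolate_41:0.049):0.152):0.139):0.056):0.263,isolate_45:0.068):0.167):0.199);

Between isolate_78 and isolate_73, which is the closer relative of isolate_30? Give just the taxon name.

isolate_78

The MRCA of isolate_30 and isolate_78 subtends ((isolate_78,(isolate_10,isolate_53)),(isolate_56,isolate_3),(isolate_6,(isolate_38,isolate_30))) (8 taxa).
The MRCA of isolate_30 and isolate_73 subtends (((isolate_78,(isolate_10,isolate_53)),(isolate_56,isolate_3),(isolate_6,(isolate_38,isolate_30))),((isolate_73,(isolate_64,(isolate_57,isolate_83,(isolate_81,isolate_41)))),isolate_45)) (15 taxa).
The first is nested inside the second, so isolate_30 shares a more recent common ancestor with isolate_78.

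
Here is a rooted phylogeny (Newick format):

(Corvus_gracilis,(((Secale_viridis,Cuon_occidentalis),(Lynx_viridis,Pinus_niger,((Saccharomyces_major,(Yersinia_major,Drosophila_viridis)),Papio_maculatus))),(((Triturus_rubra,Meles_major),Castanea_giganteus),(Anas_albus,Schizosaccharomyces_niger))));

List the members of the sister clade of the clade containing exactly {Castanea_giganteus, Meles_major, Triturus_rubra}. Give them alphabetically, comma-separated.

Anas_albus, Schizosaccharomyces_niger

The clade containing exactly {Castanea_giganteus, Meles_major, Triturus_rubra} attaches to the tree at the node subtending (((Triturus_rubra,Meles_major),Castanea_giganteus),(Anas_albus,Schizosaccharomyces_niger)).
The other lineage descending from that same node — the sister group — is (Anas_albus,Schizosaccharomyces_niger); its 2 tips in alphabetical order are the answer.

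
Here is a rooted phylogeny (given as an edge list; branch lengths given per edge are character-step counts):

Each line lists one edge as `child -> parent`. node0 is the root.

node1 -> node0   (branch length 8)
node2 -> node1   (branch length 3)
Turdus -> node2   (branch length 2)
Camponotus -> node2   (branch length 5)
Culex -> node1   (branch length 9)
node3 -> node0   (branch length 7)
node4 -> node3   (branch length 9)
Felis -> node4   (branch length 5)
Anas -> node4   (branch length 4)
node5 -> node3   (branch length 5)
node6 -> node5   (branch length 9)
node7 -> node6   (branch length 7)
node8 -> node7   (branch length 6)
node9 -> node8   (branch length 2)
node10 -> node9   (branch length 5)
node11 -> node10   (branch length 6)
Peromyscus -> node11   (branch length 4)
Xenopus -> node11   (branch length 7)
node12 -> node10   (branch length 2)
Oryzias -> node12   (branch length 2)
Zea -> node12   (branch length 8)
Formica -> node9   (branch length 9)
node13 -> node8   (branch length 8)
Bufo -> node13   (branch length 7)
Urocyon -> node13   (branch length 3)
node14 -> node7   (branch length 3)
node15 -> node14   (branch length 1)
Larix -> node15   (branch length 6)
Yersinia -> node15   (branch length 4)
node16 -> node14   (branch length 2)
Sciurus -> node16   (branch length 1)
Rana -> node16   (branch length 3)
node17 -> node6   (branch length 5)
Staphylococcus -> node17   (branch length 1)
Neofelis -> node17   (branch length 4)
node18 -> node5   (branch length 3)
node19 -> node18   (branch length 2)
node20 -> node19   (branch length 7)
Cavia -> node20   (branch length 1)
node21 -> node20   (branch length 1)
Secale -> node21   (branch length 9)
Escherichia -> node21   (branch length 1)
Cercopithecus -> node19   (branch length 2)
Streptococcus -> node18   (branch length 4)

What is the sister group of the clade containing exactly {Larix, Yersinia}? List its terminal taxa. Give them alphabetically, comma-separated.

The clade containing exactly {Larix, Yersinia} attaches to the tree at the node subtending ((Larix,Yersinia),(Sciurus,Rana)).
The other lineage descending from that same node — the sister group — is (Sciurus,Rana); its 2 tips in alphabetical order are the answer.

Rana, Sciurus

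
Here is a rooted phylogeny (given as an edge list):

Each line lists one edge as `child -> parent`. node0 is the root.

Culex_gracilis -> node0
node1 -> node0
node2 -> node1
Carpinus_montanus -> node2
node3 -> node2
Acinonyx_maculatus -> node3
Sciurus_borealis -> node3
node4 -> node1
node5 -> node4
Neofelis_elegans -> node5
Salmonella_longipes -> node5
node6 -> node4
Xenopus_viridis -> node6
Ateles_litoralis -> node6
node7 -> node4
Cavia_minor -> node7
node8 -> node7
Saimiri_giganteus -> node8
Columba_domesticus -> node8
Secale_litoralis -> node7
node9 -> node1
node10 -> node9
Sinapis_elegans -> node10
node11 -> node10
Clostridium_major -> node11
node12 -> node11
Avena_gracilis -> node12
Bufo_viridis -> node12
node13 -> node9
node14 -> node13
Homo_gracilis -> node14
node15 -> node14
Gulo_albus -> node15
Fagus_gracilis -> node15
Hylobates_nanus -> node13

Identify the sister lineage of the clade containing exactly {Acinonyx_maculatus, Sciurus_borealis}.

The clade containing exactly {Acinonyx_maculatus, Sciurus_borealis} attaches to the tree at the node subtending (Carpinus_montanus,(Acinonyx_maculatus,Sciurus_borealis)).
The other lineage descending from that same node — the sister group — is the single tip Carpinus_montanus.

Carpinus_montanus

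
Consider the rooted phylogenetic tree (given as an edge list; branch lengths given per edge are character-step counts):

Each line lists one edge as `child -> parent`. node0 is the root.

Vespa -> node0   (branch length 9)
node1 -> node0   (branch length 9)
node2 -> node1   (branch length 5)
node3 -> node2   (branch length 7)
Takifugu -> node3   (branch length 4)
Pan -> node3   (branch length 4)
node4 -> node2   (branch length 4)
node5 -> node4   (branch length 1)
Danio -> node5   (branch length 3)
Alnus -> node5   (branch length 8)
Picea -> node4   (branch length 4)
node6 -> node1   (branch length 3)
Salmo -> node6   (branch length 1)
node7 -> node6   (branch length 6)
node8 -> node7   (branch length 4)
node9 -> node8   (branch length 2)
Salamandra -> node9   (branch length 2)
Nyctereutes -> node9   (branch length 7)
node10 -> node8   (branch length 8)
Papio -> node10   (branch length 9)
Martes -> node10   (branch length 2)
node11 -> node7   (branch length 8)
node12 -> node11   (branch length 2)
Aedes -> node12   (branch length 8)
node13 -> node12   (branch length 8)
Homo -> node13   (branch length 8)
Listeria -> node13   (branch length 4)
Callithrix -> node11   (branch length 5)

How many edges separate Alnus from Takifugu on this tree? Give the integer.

The MRCA of Alnus and Takifugu is the node subtending ((Takifugu,Pan),((Danio,Alnus),Picea)).
From Alnus up to that node: 3 branches. From Takifugu up to the same node: 2 branches. Total: 3 + 2 = 5.

5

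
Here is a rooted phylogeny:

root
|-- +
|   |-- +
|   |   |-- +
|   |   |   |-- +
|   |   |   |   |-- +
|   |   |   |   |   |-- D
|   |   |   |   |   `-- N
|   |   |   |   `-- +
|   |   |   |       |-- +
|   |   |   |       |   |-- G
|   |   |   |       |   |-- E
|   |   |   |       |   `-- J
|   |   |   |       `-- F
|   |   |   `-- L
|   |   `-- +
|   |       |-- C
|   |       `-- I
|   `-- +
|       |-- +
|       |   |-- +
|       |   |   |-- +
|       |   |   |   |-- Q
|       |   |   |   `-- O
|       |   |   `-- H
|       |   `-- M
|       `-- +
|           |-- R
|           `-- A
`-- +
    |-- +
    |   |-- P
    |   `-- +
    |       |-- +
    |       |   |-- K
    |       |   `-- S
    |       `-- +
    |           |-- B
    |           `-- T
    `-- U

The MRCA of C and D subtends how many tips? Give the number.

9

The MRCA of C and D is the node subtending ((((D,N),((G,E,J),F)),L),(C,I)).
That clade contains 9 terminal taxa: C, D, E, F, G, I, J, L, N.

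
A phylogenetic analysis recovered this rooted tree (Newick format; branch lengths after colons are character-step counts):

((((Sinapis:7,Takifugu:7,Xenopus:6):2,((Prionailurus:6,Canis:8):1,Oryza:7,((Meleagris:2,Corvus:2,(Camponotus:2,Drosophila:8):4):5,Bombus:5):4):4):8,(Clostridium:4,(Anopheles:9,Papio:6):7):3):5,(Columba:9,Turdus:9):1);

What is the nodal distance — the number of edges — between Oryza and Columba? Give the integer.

The MRCA of Oryza and Columba is the root of the tree.
From Oryza up to that node: 4 branches. From Columba up to the same node: 2 branches. Total: 4 + 2 = 6.

6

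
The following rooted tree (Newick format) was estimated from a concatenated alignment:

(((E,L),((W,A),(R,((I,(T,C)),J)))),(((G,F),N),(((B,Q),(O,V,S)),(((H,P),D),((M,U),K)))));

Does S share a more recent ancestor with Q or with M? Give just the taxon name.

Q

The MRCA of S and Q subtends ((B,Q),(O,V,S)) (5 taxa).
The MRCA of S and M subtends (((B,Q),(O,V,S)),(((H,P),D),((M,U),K))) (11 taxa).
The first is nested inside the second, so S shares a more recent common ancestor with Q.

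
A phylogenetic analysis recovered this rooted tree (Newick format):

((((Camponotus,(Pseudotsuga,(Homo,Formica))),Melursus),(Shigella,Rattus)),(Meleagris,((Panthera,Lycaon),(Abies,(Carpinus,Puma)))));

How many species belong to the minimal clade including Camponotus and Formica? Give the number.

4

The MRCA of Camponotus and Formica is the node subtending (Camponotus,(Pseudotsuga,(Homo,Formica))).
That clade contains 4 terminal taxa: Camponotus, Formica, Homo, Pseudotsuga.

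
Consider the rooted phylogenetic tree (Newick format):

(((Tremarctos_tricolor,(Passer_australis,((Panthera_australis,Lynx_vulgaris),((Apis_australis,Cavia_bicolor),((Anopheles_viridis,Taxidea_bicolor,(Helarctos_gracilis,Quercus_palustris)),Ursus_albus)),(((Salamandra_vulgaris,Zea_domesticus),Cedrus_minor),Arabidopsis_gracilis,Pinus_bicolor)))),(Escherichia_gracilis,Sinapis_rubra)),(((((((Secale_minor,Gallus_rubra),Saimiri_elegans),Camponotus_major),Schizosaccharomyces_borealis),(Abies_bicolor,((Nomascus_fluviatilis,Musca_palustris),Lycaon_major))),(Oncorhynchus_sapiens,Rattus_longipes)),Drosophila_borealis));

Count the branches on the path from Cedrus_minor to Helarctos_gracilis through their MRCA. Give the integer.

The MRCA of Cedrus_minor and Helarctos_gracilis is the node subtending ((Panthera_australis,Lynx_vulgaris),((Apis_australis,Cavia_bicolor),((Anopheles_viridis,Taxidea_bicolor,(Helarctos_gracilis,Quercus_palustris)),Ursus_albus)),(((Salamandra_vulgaris,Zea_domesticus),Cedrus_minor),Arabidopsis_gracilis,Pinus_bicolor)).
From Cedrus_minor up to that node: 3 branches. From Helarctos_gracilis up to the same node: 5 branches. Total: 3 + 5 = 8.

8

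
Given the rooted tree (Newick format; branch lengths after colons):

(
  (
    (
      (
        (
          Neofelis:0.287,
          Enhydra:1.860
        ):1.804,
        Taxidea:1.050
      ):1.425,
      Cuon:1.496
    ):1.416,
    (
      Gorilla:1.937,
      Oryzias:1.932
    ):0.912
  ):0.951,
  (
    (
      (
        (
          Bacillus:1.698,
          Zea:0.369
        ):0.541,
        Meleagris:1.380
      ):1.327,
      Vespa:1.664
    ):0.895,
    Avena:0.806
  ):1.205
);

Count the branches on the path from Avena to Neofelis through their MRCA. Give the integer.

7

The MRCA of Avena and Neofelis is the root of the tree.
From Avena up to that node: 2 branches. From Neofelis up to the same node: 5 branches. Total: 2 + 5 = 7.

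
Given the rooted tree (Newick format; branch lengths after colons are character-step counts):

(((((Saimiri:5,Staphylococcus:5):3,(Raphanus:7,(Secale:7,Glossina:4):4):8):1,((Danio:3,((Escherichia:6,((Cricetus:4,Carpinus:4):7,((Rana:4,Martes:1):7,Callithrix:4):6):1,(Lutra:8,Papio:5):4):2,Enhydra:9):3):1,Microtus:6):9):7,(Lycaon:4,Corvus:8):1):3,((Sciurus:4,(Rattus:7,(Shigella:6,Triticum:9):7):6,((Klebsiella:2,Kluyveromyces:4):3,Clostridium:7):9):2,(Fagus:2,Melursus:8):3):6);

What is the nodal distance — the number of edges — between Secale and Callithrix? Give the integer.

The MRCA of Secale and Callithrix is the node subtending (((Saimiri,Staphylococcus),(Raphanus,(Secale,Glossina))),((Danio,((Escherichia,((Cricetus,Carpinus),((Rana,Martes),Callithrix)),(Lutra,Papio)),Enhydra)),Microtus)).
From Secale up to that node: 4 branches. From Callithrix up to the same node: 7 branches. Total: 4 + 7 = 11.

11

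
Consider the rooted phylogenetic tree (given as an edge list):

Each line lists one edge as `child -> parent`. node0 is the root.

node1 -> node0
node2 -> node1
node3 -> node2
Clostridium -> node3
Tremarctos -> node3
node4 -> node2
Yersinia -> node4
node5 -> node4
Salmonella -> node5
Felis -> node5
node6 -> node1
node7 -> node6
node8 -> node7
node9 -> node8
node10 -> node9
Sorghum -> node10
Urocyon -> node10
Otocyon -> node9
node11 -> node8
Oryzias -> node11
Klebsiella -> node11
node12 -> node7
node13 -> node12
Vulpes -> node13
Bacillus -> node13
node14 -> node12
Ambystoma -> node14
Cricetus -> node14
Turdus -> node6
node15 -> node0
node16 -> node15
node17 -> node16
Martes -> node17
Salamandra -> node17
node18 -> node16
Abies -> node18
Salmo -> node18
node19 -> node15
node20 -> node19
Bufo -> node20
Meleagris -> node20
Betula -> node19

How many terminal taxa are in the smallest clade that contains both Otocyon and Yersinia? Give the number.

The MRCA of Otocyon and Yersinia is the node subtending (((Clostridium,Tremarctos),(Yersinia,(Salmonella,Felis))),(((((Sorghum,Urocyon),Otocyon),(Oryzias,Klebsiella)),((Vulpes,Bacillus),(Ambystoma,Cricetus))),Turdus)).
That clade contains 15 terminal taxa: Ambystoma, Bacillus, Clostridium, Cricetus, Felis, Klebsiella, Oryzias, Otocyon, Salmonella, Sorghum, Tremarctos, Turdus, Urocyon, Vulpes, Yersinia.

15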